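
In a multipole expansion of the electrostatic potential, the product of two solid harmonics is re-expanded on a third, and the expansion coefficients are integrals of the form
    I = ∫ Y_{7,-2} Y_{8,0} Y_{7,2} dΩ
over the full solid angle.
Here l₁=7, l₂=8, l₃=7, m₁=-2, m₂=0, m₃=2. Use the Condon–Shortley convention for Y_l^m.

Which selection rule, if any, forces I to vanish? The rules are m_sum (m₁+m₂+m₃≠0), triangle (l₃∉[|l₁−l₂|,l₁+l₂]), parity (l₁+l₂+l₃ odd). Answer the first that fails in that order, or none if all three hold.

azimuthal sum: -2 + 0 + 2 = 0  ✓
1 ≤ 7 ≤ 15 (triangle on l)  ✓
L = 7 + 8 + 7 = 22 (even)  ✓

none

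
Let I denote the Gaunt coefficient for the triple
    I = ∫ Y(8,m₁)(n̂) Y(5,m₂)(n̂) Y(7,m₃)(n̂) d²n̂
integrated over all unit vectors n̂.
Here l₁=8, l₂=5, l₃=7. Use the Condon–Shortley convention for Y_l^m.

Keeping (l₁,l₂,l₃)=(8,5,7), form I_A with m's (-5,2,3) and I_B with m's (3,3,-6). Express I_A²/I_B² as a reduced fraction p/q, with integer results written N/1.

Same 8,5,7: normalisation and zero-m 3j drop out of the ratio.
A: Δ: 6! 10! 4! / 21! → 1/814773960; sum: t=3:−1/3135283200 t=4:+1/104509440 t=5:−1/38707200 t=6:+1/130636800 = -1/111974400; 3j²(8 5 7; -5 2 3) = Δ·Π!·Σ² = 28/2907  (sign -1)
B: Δ: 6! 10! 4! / 21! → 1/814773960; sum: t=4:+1/418037760 t=5:−1/2612736000 = 1/497664000; 3j²(8 5 7; 3 3 -6) = Δ·Π!·Σ² = 77/6460  (sign -1)
I_A²/I_B² = (28/2907)/(77/6460) = 80/99

80/99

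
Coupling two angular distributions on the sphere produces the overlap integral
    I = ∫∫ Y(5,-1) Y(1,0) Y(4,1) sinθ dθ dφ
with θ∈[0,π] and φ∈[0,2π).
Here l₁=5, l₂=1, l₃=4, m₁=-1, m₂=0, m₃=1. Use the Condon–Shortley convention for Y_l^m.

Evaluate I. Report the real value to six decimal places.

-0.240571

m-sum 0 ✓  L=10 even ✓  4≤4≤6 ✓
Π(2lᵢ+1) = 11×3×9 = 297
triangle coeff Δ(5,1,4) = 1/495
Σ_t [1,1]: t=1:−1/576 = -1/576
(3j)²=5/99 [(5 1 4; 0 0 0)], sign=-1
Σ_t [1,1]: t=1:−1/720 = -1/720
(3j)²=8/165 [(5 1 4; -1 0 1)], sign=+1
⇒ 4πI² = 8/11
I = (-1)√(8/11/(4π)) = -0.24057125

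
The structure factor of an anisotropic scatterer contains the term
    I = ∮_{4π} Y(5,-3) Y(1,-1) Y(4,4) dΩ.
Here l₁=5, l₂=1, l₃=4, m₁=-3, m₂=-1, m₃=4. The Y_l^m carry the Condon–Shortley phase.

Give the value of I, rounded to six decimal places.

-0.049106

m-sum 0 ✓  L=10 even ✓  4≤4≤6 ✓
Π(2lᵢ+1) = 11×3×9 = 297
triangle coeff Δ(5,1,4) = 1/495
Σ_t [1,1]: t=1:−1/576 = -1/576
(3j)²=5/99 [(5 1 4; 0 0 0)], sign=-1
Σ_t [0,0]: t=0:+1/80640 = 1/80640
(3j)²=1/495 [(5 1 4; -3 -1 4)], sign=+1
⇒ 4πI² = 1/33
I = (-1)√(1/33/(4π)) = -0.04910640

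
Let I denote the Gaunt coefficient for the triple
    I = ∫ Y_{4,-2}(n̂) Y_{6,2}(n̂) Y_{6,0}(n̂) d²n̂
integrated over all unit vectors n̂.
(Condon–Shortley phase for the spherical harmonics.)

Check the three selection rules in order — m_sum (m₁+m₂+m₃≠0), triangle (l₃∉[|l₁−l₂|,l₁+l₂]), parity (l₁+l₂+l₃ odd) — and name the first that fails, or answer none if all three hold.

Σmᵢ = 0  ✓
l₃∈[|l₁−l₂|,l₁+l₂]=[2,10], have l₃=6  ✓
Σlᵢ = 16 ⇒ even  ✓

none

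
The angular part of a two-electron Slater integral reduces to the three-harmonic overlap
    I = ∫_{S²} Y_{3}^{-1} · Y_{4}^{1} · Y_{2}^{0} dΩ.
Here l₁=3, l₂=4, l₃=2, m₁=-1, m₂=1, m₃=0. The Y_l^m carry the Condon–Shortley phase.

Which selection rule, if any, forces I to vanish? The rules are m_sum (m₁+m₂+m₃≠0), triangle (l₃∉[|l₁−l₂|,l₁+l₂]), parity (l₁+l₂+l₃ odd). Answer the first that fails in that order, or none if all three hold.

parity

azimuthal sum: -1 + 1 + 0 = 0  ✓
1 ≤ 2 ≤ 7 (triangle on l)  ✓
L = 3 + 4 + 2 = 9 (odd)  ✗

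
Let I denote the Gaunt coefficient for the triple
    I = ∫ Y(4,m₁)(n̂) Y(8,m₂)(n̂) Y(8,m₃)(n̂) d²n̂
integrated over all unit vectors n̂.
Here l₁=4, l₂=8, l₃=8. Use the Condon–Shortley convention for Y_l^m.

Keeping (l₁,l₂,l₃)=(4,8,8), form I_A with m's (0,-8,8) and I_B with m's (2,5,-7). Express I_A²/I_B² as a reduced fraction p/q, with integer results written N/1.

8/7

Shared (l₁,l₂,l₃)=(4,8,8): N and (l;000)² cancel in I_A²/I_B².
A: Δ = 4!·4!·12!/21! = 1/185175900; Racah Σ t=0..0: t=0:+1/275904921600 = 1/275904921600; ⇒ 3j(4 8 8; 0 -8 8)² = 52/2907, sgn +1
B: Δ = 4!·4!·12!/21! = 1/185175900; Racah Σ t=1..2: t=1:−1/17244057600 t=2:+1/3832012800 = 1/4926873600; ⇒ 3j(4 8 8; 2 5 -7)² = 91/5814, sgn -1
I_A²/I_B² = (52/2907)/(91/5814) = 8/7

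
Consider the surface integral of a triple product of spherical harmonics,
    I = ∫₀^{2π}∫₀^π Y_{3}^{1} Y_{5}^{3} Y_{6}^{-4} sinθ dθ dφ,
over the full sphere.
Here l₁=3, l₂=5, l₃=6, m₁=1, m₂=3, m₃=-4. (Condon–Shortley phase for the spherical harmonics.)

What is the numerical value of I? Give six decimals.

m-sum 0 ✓  L=14 even ✓  2≤6≤8 ✓
Π(2lᵢ+1) = 7×11×13 = 1001
triangle coeff Δ(3,5,6) = 1/675675
Σ_t [0,2]: t=0:+1/8640 t=1:−1/2304 t=2:+1/8640 = -7/34560
(3j)²=7/429 [(3 5 6; 0 0 0)], sign=-1
Σ_t [0,2]: t=0:+1/322560 t=1:−1/30240 t=2:+1/69120 = -1/64512
(3j)²=10/1001 [(3 5 6; 1 3 -4)], sign=-1
⇒ 4πI² = 70/429
I = (+1)√(70/429/(4π)) = 0.11395029

0.113950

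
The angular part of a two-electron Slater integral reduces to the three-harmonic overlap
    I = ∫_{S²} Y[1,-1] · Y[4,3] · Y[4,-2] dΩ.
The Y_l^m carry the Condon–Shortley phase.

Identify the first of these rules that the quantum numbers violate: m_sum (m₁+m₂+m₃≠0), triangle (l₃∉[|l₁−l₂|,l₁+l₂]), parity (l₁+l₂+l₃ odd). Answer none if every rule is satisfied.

parity

m₁+m₂+m₃ = -1 + 3 − 2 = 0  ✓
triangle: |1−4|=3 ≤ l₃=4 ≤ 1+4=5  ✓
parity: l₁+l₂+l₃ = 9 is odd  ✗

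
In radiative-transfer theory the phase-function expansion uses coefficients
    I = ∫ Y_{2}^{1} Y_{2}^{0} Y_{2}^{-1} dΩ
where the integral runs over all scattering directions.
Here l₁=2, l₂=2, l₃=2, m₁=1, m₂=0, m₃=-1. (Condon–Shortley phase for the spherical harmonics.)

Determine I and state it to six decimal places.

-0.090112

Rules hold: Σm=0, L=6 even, 0≤2≤4.
N = 5·5·5 = 125
Δ = 2!·2!·2!/7! = 1/630
Racah Σ t=0..2: t=0:+1/8 t=1:−1/1 t=2:+1/8 = -3/4
⇒ 3j(2 2 2; 0 0 0)² = 2/35, sgn -1
Racah Σ t=0..1: t=0:+1/4 t=1:−1/2 = -1/4
⇒ 3j(2 2 2; 1 0 -1)² = 1/70, sgn +1
4πI² = N·(3j₀)²·(3jₘ)² = 5/49
I = -1·√(0.102041/4π) = -0.09011188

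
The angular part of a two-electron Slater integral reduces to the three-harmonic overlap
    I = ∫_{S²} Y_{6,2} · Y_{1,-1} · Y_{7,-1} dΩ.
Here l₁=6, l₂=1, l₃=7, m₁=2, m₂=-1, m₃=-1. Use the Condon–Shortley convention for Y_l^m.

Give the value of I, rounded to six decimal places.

Rules hold: Σm=0, L=14 even, 5≤7≤7.
N = 13·3·15 = 585
Δ = 0!·12!·2!/15! = 1/1365
Racah Σ t=0..0: t=0:+1/518400 = 1/518400
⇒ 3j(6 1 7; 0 0 0)² = 7/195, sgn -1
Racah Σ t=0..0: t=0:+1/1935360 = 1/1935360
⇒ 3j(6 1 7; 2 -1 -1)² = 1/91, sgn +1
4πI² = N·(3j₀)²·(3jₘ)² = 3/13
I = -1·√(0.230769/4π) = -0.13551395

-0.135514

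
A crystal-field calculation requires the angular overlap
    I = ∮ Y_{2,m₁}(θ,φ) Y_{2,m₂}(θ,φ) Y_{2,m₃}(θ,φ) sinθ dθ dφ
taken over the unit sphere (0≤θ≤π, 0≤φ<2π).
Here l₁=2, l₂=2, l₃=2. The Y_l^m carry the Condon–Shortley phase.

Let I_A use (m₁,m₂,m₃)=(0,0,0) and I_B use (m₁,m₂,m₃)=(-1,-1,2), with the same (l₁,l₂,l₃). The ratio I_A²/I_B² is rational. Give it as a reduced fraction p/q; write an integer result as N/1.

Same 2,2,2: normalisation and zero-m 3j drop out of the ratio.
A: Δ: 2! 2! 2! / 7! → 1/630; sum: t=0:+1/8 t=1:−1/1 t=2:+1/8 = -3/4; 3j²(2 2 2; 0 0 0) = Δ·Π!·Σ² = 2/35  (sign -1)
B: Δ: 2! 2! 2! / 7! → 1/630; sum: t=1:−1/4 = -1/4; 3j²(2 2 2; -1 -1 2) = Δ·Π!·Σ² = 3/35  (sign -1)
I_A²/I_B² = (2/35)/(3/35) = 2/3

2/3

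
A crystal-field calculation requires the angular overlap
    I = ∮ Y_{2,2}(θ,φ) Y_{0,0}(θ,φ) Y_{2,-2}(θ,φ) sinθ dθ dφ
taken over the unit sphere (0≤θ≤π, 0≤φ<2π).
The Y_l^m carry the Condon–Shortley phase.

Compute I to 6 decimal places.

Rules hold: Σm=0, L=4 even, 2≤2≤2.
N = 5·1·5 = 25
Δ = 0!·4!·0!/5! = 1/5
Racah Σ t=0..0: t=0:+1/4 = 1/4
⇒ 3j(2 0 2; 0 0 0)² = 1/5, sgn +1
Racah Σ t=0..0: t=0:+1/24 = 1/24
⇒ 3j(2 0 2; 2 0 -2)² = 1/5, sgn +1
4πI² = N·(3j₀)²·(3jₘ)² = 1/1
I = +1·√(1/4π) = 0.28209479

0.282095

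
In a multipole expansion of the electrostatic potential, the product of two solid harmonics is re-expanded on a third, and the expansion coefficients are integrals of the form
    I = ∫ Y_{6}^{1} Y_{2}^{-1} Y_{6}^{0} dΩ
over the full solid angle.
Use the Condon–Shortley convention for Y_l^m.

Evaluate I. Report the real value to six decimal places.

-0.030344

m-sum 0 ✓  L=14 even ✓  4≤6≤8 ✓
Π(2lᵢ+1) = 13×5×13 = 845
triangle coeff Δ(6,2,6) = 1/90090
Σ_t [0,2]: t=0:+1/69120 t=1:−1/14400 t=2:+1/69120 = -7/172800
(3j)²=14/715 [(6 2 6; 0 0 0)], sign=-1
Σ_t [0,1]: t=0:+1/28800 t=1:−1/34560 = 1/172800
(3j)²=1/1430 [(6 2 6; 1 -1 0)], sign=+1
⇒ 4πI² = 7/605
I = (-1)√(7/605/(4π)) = -0.03034355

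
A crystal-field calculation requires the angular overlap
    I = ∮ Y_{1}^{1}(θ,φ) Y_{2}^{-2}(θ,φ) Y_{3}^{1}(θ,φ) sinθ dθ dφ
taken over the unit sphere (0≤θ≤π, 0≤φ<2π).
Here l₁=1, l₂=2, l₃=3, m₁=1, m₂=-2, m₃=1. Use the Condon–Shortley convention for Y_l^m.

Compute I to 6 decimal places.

-0.082589

Checks pass: Σm=0; 6 even; l₃=3∈[1,3].
(2·1+1)(2·2+1)(2·3+1) = 105
Δ: 0! 2! 4! / 7! → 1/105
sum: t=0:+1/4 = 1/4
3j²(1 2 3; 0 0 0) = Δ·Π!·Σ² = 3/35  (sign -1)
sum: t=0:+1/48 = 1/48
3j²(1 2 3; 1 -2 1) = Δ·Π!·Σ² = 1/105  (sign +1)
combine: 4πI² = 105·3/35·1/105 = 3/35
take √, sign -1: I = -0.08258890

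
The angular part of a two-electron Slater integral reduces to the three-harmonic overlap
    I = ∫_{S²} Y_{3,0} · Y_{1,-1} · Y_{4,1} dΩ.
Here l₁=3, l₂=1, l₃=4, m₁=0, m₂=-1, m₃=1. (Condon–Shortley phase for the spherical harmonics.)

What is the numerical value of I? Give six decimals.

Checks pass: Σm=0; 8 even; l₃=4∈[2,4].
(2·3+1)(2·1+1)(2·4+1) = 189
Δ: 0! 6! 2! / 9! → 1/252
sum: t=0:+1/36 = 1/36
3j²(3 1 4; 0 0 0) = Δ·Π!·Σ² = 4/63  (sign +1)
sum: t=0:+1/72 = 1/72
3j²(3 1 4; 0 -1 1) = Δ·Π!·Σ² = 5/126  (sign -1)
combine: 4πI² = 189·4/63·5/126 = 10/21
take √, sign -1: I = -0.19466390

-0.194664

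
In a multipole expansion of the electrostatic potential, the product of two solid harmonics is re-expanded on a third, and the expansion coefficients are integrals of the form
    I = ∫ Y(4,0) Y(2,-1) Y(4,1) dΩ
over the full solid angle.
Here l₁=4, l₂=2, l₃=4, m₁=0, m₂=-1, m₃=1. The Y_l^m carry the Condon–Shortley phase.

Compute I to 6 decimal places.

-0.044869

Checks pass: Σm=0; 10 even; l₃=4∈[2,6].
(2·4+1)(2·2+1)(2·4+1) = 405
Δ: 2! 6! 2! / 11! → 1/13860
sum: t=0:+1/192 t=1:−1/36 t=2:+1/192 = -5/288
3j²(4 2 4; 0 0 0) = Δ·Π!·Σ² = 20/693  (sign -1)
sum: t=0:+1/96 t=1:−1/72 = -1/288
3j²(4 2 4; 0 -1 1) = Δ·Π!·Σ² = 1/462  (sign +1)
combine: 4πI² = 405·20/693·1/462 = 150/5929
take √, sign -1: I = -0.04486937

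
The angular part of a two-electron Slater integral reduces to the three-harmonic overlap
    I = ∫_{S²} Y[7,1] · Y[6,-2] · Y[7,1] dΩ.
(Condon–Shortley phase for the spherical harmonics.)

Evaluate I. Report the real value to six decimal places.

0.112822

Checks pass: Σm=0; 20 even; l₃=7∈[1,13].
(2·7+1)(2·6+1)(2·7+1) = 2925
Δ: 6! 8! 6! / 21! → 1/2444321880
sum: t=0:+1/2612736000 t=1:−1/20736000 t=2:+1/1658880 t=3:−1/746496 t=4:+1/1658880 t=5:−1/20736000 t=6:+1/2612736000 = -1/4354560
3j²(7 6 7; 0 0 0) = Δ·Π!·Σ² = 1000/138567  (sign +1)
sum: t=0:+1/49766400 t=1:−1/3110400 t=2:+1/1327104 t=3:−1/3110400 t=4:+1/49766400 = 1/6635520
3j²(7 6 7; 1 -2 1) = Δ·Π!·Σ² = 350/46189  (sign +1)
combine: 4πI² = 2925·1000/138567·350/46189 = 26250000/164109517
take √, sign +1: I = 0.11282175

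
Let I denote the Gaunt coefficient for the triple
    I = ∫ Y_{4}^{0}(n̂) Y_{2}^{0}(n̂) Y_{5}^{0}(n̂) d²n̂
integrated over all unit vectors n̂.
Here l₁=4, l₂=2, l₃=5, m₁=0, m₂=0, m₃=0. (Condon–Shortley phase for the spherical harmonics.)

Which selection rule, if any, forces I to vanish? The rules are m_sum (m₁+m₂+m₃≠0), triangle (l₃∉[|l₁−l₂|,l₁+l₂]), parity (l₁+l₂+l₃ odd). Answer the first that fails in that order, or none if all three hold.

Σmᵢ = 0  ✓
l₃∈[|l₁−l₂|,l₁+l₂]=[2,6], have l₃=5  ✓
Σlᵢ = 11 ⇒ odd  ✗

parity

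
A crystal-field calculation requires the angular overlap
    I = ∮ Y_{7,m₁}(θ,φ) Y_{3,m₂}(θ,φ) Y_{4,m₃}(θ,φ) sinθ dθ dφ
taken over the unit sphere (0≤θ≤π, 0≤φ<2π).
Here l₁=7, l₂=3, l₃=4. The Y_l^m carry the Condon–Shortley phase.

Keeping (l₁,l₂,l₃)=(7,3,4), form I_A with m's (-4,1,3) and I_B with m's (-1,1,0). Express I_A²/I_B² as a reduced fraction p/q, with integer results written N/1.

33/35

l's match ⇒ only the (l;m) 3-j factors differ between A and B.
A: triangle coeff Δ(7,3,4) = 1/45045; Σ_t [4,4]: t=4:+1/241920 = 1/241920; (3j)²=2/91 [(7 3 4; -4 1 3)], sign=-1
B: triangle coeff Δ(7,3,4) = 1/45045; Σ_t [4,4]: t=4:+1/27648 = 1/27648; (3j)²=10/429 [(7 3 4; -1 1 0)], sign=+1
I_A²/I_B² = (2/91)/(10/429) = 33/35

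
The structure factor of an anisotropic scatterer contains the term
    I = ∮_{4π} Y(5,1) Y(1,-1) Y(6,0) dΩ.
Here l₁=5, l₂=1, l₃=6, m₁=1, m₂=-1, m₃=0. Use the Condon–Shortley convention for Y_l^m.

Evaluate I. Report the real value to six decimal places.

0.158246

m-sum 0 ✓  L=12 even ✓  4≤6≤6 ✓
Π(2lᵢ+1) = 11×3×13 = 429
triangle coeff Δ(5,1,6) = 1/858
Σ_t [0,0]: t=0:+1/14400 = 1/14400
(3j)²=6/143 [(5 1 6; 0 0 0)], sign=+1
Σ_t [0,0]: t=0:+1/34560 = 1/34560
(3j)²=5/286 [(5 1 6; 1 -1 0)], sign=+1
⇒ 4πI² = 45/143
I = (+1)√(45/143/(4π)) = 0.15824621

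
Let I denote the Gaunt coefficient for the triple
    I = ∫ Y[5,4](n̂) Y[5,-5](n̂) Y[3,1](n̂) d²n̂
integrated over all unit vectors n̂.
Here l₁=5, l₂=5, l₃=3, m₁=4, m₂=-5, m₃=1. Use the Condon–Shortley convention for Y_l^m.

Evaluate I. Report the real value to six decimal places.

Σlᵢ=13 odd — θ-integrand is odd under cosθ→−cosθ; I=0

0.000000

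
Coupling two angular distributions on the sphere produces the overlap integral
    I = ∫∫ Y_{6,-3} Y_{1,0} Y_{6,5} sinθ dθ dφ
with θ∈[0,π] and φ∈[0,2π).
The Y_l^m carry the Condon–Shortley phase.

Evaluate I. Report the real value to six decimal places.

0.000000

m-sum = -3 + 0 + 5 = 2 ≠ 0 ⇒ I = 0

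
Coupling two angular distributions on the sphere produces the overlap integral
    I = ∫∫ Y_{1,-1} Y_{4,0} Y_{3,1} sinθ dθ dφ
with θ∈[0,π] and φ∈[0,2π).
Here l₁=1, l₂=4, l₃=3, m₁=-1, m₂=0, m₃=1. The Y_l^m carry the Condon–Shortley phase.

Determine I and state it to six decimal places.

0.150786

Rules hold: Σm=0, L=8 even, 3≤3≤5.
N = 3·9·7 = 189
Δ = 2!·0!·6!/9! = 1/252
Racah Σ t=1..1: t=1:−1/36 = -1/36
⇒ 3j(1 4 3; 0 0 0)² = 4/63, sgn +1
Racah Σ t=2..2: t=2:+1/96 = 1/96
⇒ 3j(1 4 3; -1 0 1)² = 1/42, sgn +1
4πI² = N·(3j₀)²·(3jₘ)² = 2/7
I = +1·√(0.285714/4π) = 0.15078601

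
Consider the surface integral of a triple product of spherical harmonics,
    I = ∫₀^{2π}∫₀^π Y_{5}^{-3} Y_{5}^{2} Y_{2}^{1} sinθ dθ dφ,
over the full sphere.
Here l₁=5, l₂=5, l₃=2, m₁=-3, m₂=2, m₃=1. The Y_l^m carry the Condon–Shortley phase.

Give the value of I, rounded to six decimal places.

-0.161739

Checks pass: Σm=0; 12 even; l₃=2∈[0,10].
(2·5+1)(2·5+1)(2·2+1) = 605
Δ: 8! 2! 2! / 13! → 1/38610
sum: t=3:−1/2880 t=4:+1/576 t=5:−1/2880 = 1/960
3j²(5 5 2; 0 0 0) = Δ·Π!·Σ² = 10/429  (sign +1)
sum: t=6:+1/2880 t=7:−1/10080 = 1/4032
3j²(5 5 2; -3 2 1) = Δ·Π!·Σ² = 10/429  (sign -1)
combine: 4πI² = 605·10/429·10/429 = 500/1521
take √, sign -1: I = -0.16173926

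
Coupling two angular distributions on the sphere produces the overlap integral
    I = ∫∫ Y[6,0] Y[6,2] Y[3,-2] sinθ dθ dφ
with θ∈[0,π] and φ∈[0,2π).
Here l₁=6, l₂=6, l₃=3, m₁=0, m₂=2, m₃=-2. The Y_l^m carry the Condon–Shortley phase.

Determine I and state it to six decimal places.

l₁+l₂+l₃=15 is odd: 3j(l;000)=0 ⇒ I=0

0.000000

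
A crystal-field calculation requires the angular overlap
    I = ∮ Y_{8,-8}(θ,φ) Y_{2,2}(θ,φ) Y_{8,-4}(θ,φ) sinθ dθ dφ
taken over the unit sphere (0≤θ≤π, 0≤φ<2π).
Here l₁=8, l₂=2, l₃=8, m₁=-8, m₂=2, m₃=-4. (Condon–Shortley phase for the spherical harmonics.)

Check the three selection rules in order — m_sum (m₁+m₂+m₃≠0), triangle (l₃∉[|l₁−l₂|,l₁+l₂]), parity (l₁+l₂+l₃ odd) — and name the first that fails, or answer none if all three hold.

azimuthal sum: -8 + 2 − 4 = -10  ✗
6 ≤ 8 ≤ 10 (triangle on l)
L = 8 + 2 + 8 = 18 (even)

m_sum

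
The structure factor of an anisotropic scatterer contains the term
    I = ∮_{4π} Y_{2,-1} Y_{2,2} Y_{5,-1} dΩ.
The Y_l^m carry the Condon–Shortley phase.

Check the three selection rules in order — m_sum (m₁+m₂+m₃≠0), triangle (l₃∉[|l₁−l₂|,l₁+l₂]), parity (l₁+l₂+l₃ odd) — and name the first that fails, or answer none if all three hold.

triangle

m₁+m₂+m₃ = -1 + 2 − 1 = 0  ✓
triangle: |2−2|=0 ≤ l₃=5 ≤ 2+2=4  ✗
parity: l₁+l₂+l₃ = 9 is odd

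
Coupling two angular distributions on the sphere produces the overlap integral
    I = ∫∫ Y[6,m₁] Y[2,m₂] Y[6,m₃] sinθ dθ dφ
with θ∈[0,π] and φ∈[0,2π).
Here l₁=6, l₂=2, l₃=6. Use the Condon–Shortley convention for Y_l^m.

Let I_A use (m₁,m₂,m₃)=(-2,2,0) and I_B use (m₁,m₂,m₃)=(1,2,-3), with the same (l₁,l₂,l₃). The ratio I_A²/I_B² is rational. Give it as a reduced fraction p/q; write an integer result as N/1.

7/6

l's match ⇒ only the (l;m) 3-j factors differ between A and B.
A: triangle coeff Δ(6,2,6) = 1/90090; Σ_t [2,2]: t=2:+1/69120 = 1/69120; (3j)²=4/143 [(6 2 6; -2 2 0)], sign=+1
B: triangle coeff Δ(6,2,6) = 1/90090; Σ_t [2,2]: t=2:+1/120960 = 1/120960; (3j)²=24/1001 [(6 2 6; 1 2 -3)], sign=-1
I_A²/I_B² = (4/143)/(24/1001) = 7/6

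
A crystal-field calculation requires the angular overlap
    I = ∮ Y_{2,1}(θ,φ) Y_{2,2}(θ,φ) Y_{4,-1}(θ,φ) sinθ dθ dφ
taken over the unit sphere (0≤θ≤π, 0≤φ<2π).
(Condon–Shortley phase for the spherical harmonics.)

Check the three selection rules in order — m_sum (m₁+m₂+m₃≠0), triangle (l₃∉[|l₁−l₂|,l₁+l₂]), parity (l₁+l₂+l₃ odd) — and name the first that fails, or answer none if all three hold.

m₁+m₂+m₃ = 1 + 2 − 1 = 2  ✗
triangle: |2−2|=0 ≤ l₃=4 ≤ 2+2=4
parity: l₁+l₂+l₃ = 8 is even

m_sum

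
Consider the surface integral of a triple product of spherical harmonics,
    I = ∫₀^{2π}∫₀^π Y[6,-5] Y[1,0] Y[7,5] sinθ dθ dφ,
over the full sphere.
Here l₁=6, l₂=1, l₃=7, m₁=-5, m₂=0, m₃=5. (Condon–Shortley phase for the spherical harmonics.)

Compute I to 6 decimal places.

m-sum 0 ✓  L=14 even ✓  5≤7≤7 ✓
Π(2lᵢ+1) = 13×3×15 = 585
triangle coeff Δ(6,1,7) = 1/1365
Σ_t [0,0]: t=0:+1/518400 = 1/518400
(3j)²=7/195 [(6 1 7; 0 0 0)], sign=-1
Σ_t [0,0]: t=0:+1/39916800 = 1/39916800
(3j)²=8/455 [(6 1 7; -5 0 5)], sign=+1
⇒ 4πI² = 24/65
I = (-1)√(24/65/(4π)) = -0.17141310

-0.171413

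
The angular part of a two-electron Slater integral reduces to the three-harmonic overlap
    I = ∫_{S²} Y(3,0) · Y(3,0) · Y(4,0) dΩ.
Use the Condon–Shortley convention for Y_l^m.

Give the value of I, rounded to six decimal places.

Rules hold: Σm=0, L=10 even, 0≤4≤6.
N = 7·7·9 = 441
Δ = 2!·4!·4!/11! = 1/34650
Racah Σ t=0..2: t=0:+1/72 t=1:−1/16 t=2:+1/72 = -5/144
⇒ 3j(3 3 4; 0 0 0)² = 2/77, sgn -1
(m-triple is (0,0,0) — same symbol as above.)
4πI² = N·(3j₀)²·(3jₘ)² = 36/121
I = +1·√(0.297521/4π) = 0.15386989

0.153870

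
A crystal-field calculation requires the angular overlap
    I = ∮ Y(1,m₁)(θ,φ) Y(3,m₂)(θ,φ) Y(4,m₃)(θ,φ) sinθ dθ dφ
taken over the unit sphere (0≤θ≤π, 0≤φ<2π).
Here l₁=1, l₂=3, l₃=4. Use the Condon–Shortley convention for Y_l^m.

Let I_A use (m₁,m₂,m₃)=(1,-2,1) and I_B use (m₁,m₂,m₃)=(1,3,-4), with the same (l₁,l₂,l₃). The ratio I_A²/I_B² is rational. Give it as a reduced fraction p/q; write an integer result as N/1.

3/28

Shared (l₁,l₂,l₃)=(1,3,4): N and (l;000)² cancel in I_A²/I_B².
A: Δ = 0!·2!·6!/9! = 1/252; Racah Σ t=0..0: t=0:+1/240 = 1/240; ⇒ 3j(1 3 4; 1 -2 1)² = 1/84, sgn -1
B: Δ = 0!·2!·6!/9! = 1/252; Racah Σ t=0..0: t=0:+1/1440 = 1/1440; ⇒ 3j(1 3 4; 1 3 -4)² = 1/9, sgn +1
I_A²/I_B² = (1/84)/(1/9) = 3/28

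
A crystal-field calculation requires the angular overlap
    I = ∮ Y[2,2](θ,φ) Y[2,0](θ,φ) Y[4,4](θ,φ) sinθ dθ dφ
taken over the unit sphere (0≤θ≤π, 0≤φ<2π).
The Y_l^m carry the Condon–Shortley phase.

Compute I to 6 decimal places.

0.000000

Σmᵢ = 6 ≠ 0, so the φ-integral vanishes; I = 0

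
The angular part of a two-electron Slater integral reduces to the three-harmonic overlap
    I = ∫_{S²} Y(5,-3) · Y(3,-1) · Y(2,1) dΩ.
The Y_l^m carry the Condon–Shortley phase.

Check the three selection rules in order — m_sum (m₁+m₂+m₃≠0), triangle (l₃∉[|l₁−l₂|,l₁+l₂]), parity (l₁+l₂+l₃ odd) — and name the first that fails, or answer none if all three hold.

m₁+m₂+m₃ = -3 − 1 + 1 = -3  ✗
triangle: |5−3|=2 ≤ l₃=2 ≤ 5+3=8
parity: l₁+l₂+l₃ = 10 is even

m_sum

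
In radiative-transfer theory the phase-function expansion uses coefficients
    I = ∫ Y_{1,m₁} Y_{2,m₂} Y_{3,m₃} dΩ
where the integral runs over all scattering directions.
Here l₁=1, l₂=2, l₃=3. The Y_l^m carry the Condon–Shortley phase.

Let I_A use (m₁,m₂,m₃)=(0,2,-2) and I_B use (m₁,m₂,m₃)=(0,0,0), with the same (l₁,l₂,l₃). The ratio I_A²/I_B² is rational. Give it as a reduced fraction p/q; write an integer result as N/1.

Same 1,2,3: normalisation and zero-m 3j drop out of the ratio.
A: Δ: 0! 2! 4! / 7! → 1/105; sum: t=0:+1/24 = 1/24; 3j²(1 2 3; 0 2 -2) = Δ·Π!·Σ² = 1/21  (sign -1)
B: Δ: 0! 2! 4! / 7! → 1/105; sum: t=0:+1/4 = 1/4; 3j²(1 2 3; 0 0 0) = Δ·Π!·Σ² = 3/35  (sign -1)
I_A²/I_B² = (1/21)/(3/35) = 5/9

5/9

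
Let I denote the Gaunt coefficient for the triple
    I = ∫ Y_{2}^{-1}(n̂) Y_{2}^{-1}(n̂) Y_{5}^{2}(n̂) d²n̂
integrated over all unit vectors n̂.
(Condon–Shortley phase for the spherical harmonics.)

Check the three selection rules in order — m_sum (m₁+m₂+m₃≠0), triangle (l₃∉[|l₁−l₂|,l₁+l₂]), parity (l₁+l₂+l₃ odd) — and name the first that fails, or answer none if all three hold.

triangle

Σmᵢ = 0  ✓
l₃∈[|l₁−l₂|,l₁+l₂]=[0,4], have l₃=5  ✗
Σlᵢ = 9 ⇒ odd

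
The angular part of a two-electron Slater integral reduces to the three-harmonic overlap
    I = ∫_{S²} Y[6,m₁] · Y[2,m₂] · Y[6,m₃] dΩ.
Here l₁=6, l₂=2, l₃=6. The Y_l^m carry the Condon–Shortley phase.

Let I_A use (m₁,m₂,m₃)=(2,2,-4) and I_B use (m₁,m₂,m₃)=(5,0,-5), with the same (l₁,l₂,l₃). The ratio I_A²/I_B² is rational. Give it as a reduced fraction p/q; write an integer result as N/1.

180/121

Shared (l₁,l₂,l₃)=(6,2,6): N and (l;000)² cancel in I_A²/I_B².
A: Δ = 2!·10!·2!/15! = 1/90090; Racah Σ t=2..2: t=2:+1/322560 = 1/322560; ⇒ 3j(6 2 6; 2 2 -4)² = 18/1001, sgn +1
B: Δ = 2!·10!·2!/15! = 1/90090; Racah Σ t=0..1: t=0:+1/1451520 t=1:−1/3628800 = 1/2419200; ⇒ 3j(6 2 6; 5 0 -5)² = 11/910, sgn -1
I_A²/I_B² = (18/1001)/(11/910) = 180/121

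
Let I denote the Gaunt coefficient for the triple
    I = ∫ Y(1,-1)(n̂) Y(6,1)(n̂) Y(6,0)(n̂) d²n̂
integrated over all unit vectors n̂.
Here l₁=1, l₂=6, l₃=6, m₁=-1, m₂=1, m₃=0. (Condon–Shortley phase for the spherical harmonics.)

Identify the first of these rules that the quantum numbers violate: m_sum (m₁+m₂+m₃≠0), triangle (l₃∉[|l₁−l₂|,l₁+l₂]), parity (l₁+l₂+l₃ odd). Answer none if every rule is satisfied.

parity

Σmᵢ = 0  ✓
l₃∈[|l₁−l₂|,l₁+l₂]=[5,7], have l₃=6  ✓
Σlᵢ = 13 ⇒ odd  ✗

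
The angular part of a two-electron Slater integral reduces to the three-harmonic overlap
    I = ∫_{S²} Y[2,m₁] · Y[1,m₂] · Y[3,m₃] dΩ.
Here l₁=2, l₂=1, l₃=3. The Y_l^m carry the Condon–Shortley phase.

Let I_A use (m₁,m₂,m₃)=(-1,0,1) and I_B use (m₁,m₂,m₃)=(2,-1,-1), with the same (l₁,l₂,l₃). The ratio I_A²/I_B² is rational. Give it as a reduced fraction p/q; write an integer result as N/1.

8/1

l's match ⇒ only the (l;m) 3-j factors differ between A and B.
A: triangle coeff Δ(2,1,3) = 1/105; Σ_t [0,0]: t=0:+1/6 = 1/6; (3j)²=8/105 [(2 1 3; -1 0 1)], sign=+1
B: triangle coeff Δ(2,1,3) = 1/105; Σ_t [0,0]: t=0:+1/48 = 1/48; (3j)²=1/105 [(2 1 3; 2 -1 -1)], sign=+1
I_A²/I_B² = (8/105)/(1/105) = 8/1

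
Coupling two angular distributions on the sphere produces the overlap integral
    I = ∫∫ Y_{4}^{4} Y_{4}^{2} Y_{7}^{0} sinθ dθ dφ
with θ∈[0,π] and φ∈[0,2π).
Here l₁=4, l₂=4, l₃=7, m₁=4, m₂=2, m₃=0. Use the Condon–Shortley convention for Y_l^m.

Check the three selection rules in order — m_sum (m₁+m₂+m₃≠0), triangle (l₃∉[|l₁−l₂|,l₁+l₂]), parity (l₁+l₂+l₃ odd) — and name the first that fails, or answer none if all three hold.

m_sum

Σmᵢ = 6  ✗
l₃∈[|l₁−l₂|,l₁+l₂]=[0,8], have l₃=7
Σlᵢ = 15 ⇒ odd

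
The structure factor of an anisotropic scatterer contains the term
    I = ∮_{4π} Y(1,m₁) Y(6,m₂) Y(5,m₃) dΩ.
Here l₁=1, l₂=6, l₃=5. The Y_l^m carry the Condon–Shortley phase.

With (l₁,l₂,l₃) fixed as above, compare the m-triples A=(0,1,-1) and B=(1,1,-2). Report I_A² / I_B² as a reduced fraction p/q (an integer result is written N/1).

7/2

Shared (l₁,l₂,l₃)=(1,6,5): N and (l;000)² cancel in I_A²/I_B².
A: Δ = 2!·0!·10!/13! = 1/858; Racah Σ t=1..1: t=1:−1/17280 = -1/17280; ⇒ 3j(1 6 5; 0 1 -1)² = 35/858, sgn -1
B: Δ = 2!·0!·10!/13! = 1/858; Racah Σ t=0..0: t=0:+1/60480 = 1/60480; ⇒ 3j(1 6 5; 1 1 -2)² = 5/429, sgn -1
I_A²/I_B² = (35/858)/(5/429) = 7/2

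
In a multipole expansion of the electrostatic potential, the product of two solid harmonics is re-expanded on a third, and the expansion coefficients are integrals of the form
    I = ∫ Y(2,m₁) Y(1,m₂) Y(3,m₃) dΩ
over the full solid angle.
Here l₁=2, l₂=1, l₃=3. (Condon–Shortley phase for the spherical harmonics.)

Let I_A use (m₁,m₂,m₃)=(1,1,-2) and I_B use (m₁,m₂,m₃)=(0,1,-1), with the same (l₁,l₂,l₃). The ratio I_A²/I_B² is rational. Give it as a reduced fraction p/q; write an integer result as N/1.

Shared (l₁,l₂,l₃)=(2,1,3): N and (l;000)² cancel in I_A²/I_B².
A: Δ = 0!·4!·2!/7! = 1/105; Racah Σ t=0..0: t=0:+1/12 = 1/12; ⇒ 3j(2 1 3; 1 1 -2)² = 2/21, sgn -1
B: Δ = 0!·4!·2!/7! = 1/105; Racah Σ t=0..0: t=0:+1/8 = 1/8; ⇒ 3j(2 1 3; 0 1 -1)² = 2/35, sgn +1
I_A²/I_B² = (2/21)/(2/35) = 5/3

5/3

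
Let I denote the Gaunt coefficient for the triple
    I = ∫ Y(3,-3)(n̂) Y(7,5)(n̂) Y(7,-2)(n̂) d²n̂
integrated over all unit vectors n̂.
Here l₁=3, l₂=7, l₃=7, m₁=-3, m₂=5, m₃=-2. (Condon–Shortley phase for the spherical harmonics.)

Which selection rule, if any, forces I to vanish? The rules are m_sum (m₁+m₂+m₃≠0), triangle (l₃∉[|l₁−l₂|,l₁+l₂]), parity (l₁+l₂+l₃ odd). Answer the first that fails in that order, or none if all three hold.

parity

azimuthal sum: -3 + 5 − 2 = 0  ✓
4 ≤ 7 ≤ 10 (triangle on l)  ✓
L = 3 + 7 + 7 = 17 (odd)  ✗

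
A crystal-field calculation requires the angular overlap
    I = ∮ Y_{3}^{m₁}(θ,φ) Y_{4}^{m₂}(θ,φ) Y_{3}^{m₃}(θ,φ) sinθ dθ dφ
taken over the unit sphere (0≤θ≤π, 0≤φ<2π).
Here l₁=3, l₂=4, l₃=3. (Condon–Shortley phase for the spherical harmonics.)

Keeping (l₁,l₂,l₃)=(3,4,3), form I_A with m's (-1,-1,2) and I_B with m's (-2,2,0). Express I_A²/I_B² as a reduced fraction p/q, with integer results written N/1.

32/3

l's match ⇒ only the (l;m) 3-j factors differ between A and B.
A: triangle coeff Δ(3,4,3) = 1/34650; Σ_t [2,3]: t=2:+1/48 t=3:−1/144 = 1/72; (3j)²=16/693 [(3 4 3; -1 -1 2)], sign=-1
B: triangle coeff Δ(3,4,3) = 1/34650; Σ_t [3,4]: t=3:−1/72 t=4:+1/96 = -1/288; (3j)²=1/462 [(3 4 3; -2 2 0)], sign=+1
I_A²/I_B² = (16/693)/(1/462) = 32/3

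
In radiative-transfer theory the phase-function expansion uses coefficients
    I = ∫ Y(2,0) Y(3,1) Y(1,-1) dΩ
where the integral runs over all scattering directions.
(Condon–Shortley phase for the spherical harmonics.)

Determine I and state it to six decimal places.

-0.202301

Checks pass: Σm=0; 6 even; l₃=1∈[1,5].
(2·2+1)(2·3+1)(2·1+1) = 105
Δ: 4! 0! 2! / 7! → 1/105
sum: t=2:+1/4 = 1/4
3j²(2 3 1; 0 0 0) = Δ·Π!·Σ² = 3/35  (sign -1)
sum: t=2:+1/8 = 1/8
3j²(2 3 1; 0 1 -1) = Δ·Π!·Σ² = 2/35  (sign +1)
combine: 4πI² = 105·3/35·2/35 = 18/35
take √, sign -1: I = -0.20230066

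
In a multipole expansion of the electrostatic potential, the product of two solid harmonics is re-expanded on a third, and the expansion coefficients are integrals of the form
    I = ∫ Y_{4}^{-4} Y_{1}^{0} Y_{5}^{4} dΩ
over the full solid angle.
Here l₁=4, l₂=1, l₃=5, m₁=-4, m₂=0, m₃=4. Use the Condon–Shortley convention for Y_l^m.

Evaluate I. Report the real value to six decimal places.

0.147319

Checks pass: Σm=0; 10 even; l₃=5∈[3,5].
(2·4+1)(2·1+1)(2·5+1) = 297
Δ: 0! 8! 2! / 11! → 1/495
sum: t=0:+1/576 = 1/576
3j²(4 1 5; 0 0 0) = Δ·Π!·Σ² = 5/99  (sign -1)
sum: t=0:+1/40320 = 1/40320
3j²(4 1 5; -4 0 4) = Δ·Π!·Σ² = 1/55  (sign -1)
combine: 4πI² = 297·5/99·1/55 = 3/11
take √, sign +1: I = 0.14731920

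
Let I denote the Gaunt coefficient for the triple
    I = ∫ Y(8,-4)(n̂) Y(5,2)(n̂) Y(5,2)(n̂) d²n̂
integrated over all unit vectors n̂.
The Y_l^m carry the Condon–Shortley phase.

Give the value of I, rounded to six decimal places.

0.144372

Rules hold: Σm=0, L=18 even, 3≤5≤13.
N = 17·11·11 = 2057
Δ = 8!·8!·2!/19! = 1/37413090
Racah Σ t=3..5: t=3:−1/1036800 t=4:+1/331776 t=5:−1/1036800 = 1/921600
⇒ 3j(8 5 5; 0 0 0)² = 490/46189, sgn -1
Racah Σ t=5..7: t=5:−1/7257600 t=6:+1/2073600 t=7:−1/7257600 = 1/4838400
⇒ 3j(8 5 5; -4 2 2)² = 252/20995, sgn -1
4πI² = N·(3j₀)²·(3jₘ)² = 271656/1037153
I = +1·√(0.261925/4π) = 0.14437211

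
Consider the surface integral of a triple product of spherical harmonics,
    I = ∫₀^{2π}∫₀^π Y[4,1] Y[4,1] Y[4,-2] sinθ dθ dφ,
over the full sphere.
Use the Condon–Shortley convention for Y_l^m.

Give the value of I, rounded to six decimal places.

Checks pass: Σm=0; 12 even; l₃=4∈[0,8].
(2·4+1)(2·4+1)(2·4+1) = 729
Δ: 4! 4! 4! / 13! → 1/450450
sum: t=0:+1/13824 t=1:−1/216 t=2:+1/64 t=3:−1/216 t=4:+1/13824 = 5/768
3j²(4 4 4; 0 0 0) = Δ·Π!·Σ² = 18/1001  (sign +1)
sum: t=1:−1/576 t=2:+1/144 t=3:−1/576 = 1/288
3j²(4 4 4; 1 1 -2) = Δ·Π!·Σ² = 20/1001  (sign +1)
combine: 4πI² = 729·18/1001·20/1001 = 262440/1002001
take √, sign +1: I = 0.14436968

0.144370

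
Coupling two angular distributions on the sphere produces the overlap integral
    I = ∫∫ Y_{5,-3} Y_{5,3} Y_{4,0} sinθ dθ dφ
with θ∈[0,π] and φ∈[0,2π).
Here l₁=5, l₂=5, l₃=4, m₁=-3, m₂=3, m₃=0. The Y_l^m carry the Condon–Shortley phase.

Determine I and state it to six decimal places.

0.130198

Rules hold: Σm=0, L=14 even, 0≤4≤10.
N = 11·11·9 = 1089
Δ = 6!·4!·4!/15! = 1/3153150
Racah Σ t=1..5: t=1:−1/69120 t=2:+1/1728 t=3:−1/576 t=4:+1/1728 t=5:−1/69120 = -7/11520
⇒ 3j(5 5 4; 0 0 0)² = 2/143, sgn -1
Racah Σ t=4..6: t=4:+1/27648 t=5:−1/4320 t=6:+1/11520 = -1/9216
⇒ 3j(5 5 4; -3 3 0)² = 2/143, sgn -1
4πI² = N·(3j₀)²·(3jₘ)² = 36/169
I = +1·√(0.213018/4π) = 0.13019760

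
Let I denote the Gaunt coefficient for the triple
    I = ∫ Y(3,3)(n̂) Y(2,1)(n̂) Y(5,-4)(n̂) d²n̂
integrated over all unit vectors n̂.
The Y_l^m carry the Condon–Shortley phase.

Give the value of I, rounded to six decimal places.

Rules hold: Σm=0, L=10 even, 1≤5≤5.
N = 7·5·11 = 385
Δ = 0!·6!·4!/11! = 1/2310
Racah Σ t=0..0: t=0:+1/144 = 1/144
⇒ 3j(3 2 5; 0 0 0)² = 10/231, sgn -1
Racah Σ t=0..0: t=0:+1/4320 = 1/4320
⇒ 3j(3 2 5; 3 1 -4)² = 2/55, sgn -1
4πI² = N·(3j₀)²·(3jₘ)² = 20/33
I = +1·√(0.606061/4π) = 0.21961050

0.219610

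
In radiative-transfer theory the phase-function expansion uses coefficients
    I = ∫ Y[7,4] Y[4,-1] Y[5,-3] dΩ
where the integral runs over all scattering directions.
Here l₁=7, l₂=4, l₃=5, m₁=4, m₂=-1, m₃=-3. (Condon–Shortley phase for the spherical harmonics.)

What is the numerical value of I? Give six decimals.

m-sum 0 ✓  L=16 even ✓  3≤5≤11 ✓
Π(2lᵢ+1) = 15×9×11 = 1485
triangle coeff Δ(7,4,5) = 1/6126120
Σ_t [2,4]: t=2:+1/69120 t=3:−1/20736 t=4:+1/69120 = -1/51840
(3j)²=280/21879 [(7 4 5; 0 0 0)], sign=+1
Σ_t [1,3]: t=1:−1/345600 t=2:+1/241920 t=3:−1/2903040 = 13/14515200
(3j)²=13/7140 [(7 4 5; 4 -1 -3)], sign=+1
⇒ 4πI² = 10/289
I = (+1)√(10/289/(4π)) = 0.05247424

0.052474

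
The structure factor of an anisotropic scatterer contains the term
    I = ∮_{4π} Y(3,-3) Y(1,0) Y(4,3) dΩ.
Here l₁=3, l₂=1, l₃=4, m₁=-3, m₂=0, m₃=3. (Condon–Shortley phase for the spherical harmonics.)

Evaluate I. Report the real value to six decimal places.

-0.162868

Checks pass: Σm=0; 8 even; l₃=4∈[2,4].
(2·3+1)(2·1+1)(2·4+1) = 189
Δ: 0! 6! 2! / 9! → 1/252
sum: t=0:+1/36 = 1/36
3j²(3 1 4; 0 0 0) = Δ·Π!·Σ² = 4/63  (sign +1)
sum: t=0:+1/720 = 1/720
3j²(3 1 4; -3 0 3) = Δ·Π!·Σ² = 1/36  (sign -1)
combine: 4πI² = 189·4/63·1/36 = 1/3
take √, sign -1: I = -0.16286750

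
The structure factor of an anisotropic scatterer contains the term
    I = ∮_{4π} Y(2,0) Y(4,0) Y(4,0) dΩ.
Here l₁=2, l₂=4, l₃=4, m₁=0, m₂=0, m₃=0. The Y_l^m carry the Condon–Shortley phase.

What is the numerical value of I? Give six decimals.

0.163840

Rules hold: Σm=0, L=10 even, 2≤4≤6.
N = 5·9·9 = 405
Δ = 2!·2!·6!/11! = 1/13860
Racah Σ t=0..2: t=0:+1/192 t=1:−1/36 t=2:+1/192 = -5/288
⇒ 3j(2 4 4; 0 0 0)² = 20/693, sgn -1
(m-triple is (0,0,0) — same symbol as above.)
4πI² = N·(3j₀)²·(3jₘ)² = 2000/5929
I = +1·√(0.337325/4π) = 0.16383977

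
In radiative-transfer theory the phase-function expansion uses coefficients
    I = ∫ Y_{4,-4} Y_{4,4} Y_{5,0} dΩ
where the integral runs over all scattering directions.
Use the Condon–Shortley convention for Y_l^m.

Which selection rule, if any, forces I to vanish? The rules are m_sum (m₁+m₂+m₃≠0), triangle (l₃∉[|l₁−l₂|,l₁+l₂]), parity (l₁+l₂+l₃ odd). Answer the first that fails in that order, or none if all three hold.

parity

azimuthal sum: -4 + 4 + 0 = 0  ✓
0 ≤ 5 ≤ 8 (triangle on l)  ✓
L = 4 + 4 + 5 = 13 (odd)  ✗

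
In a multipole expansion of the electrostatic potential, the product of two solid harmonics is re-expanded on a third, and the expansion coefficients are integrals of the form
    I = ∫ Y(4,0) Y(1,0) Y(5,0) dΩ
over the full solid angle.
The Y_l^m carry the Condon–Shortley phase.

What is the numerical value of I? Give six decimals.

0.245532

m-sum 0 ✓  L=10 even ✓  3≤5≤5 ✓
Π(2lᵢ+1) = 9×3×11 = 297
triangle coeff Δ(4,1,5) = 1/495
Σ_t [0,0]: t=0:+1/576 = 1/576
(3j)²=5/99 [(4 1 5; 0 0 0)], sign=-1
(m-triple is (0,0,0) — same symbol as above.)
⇒ 4πI² = 25/33
I = (+1)√(25/33/(4π)) = 0.24553200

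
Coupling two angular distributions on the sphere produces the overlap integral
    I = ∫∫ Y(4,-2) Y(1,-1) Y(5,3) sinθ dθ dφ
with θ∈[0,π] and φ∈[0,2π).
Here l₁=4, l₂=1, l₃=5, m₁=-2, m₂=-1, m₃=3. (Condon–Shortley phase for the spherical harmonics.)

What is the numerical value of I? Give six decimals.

-0.259847

Checks pass: Σm=0; 10 even; l₃=5∈[3,5].
(2·4+1)(2·1+1)(2·5+1) = 297
Δ: 0! 8! 2! / 11! → 1/495
sum: t=0:+1/576 = 1/576
3j²(4 1 5; 0 0 0) = Δ·Π!·Σ² = 5/99  (sign -1)
sum: t=0:+1/2880 = 1/2880
3j²(4 1 5; -2 -1 3) = Δ·Π!·Σ² = 28/495  (sign +1)
combine: 4πI² = 297·5/99·28/495 = 28/33
take √, sign -1: I = -0.25984664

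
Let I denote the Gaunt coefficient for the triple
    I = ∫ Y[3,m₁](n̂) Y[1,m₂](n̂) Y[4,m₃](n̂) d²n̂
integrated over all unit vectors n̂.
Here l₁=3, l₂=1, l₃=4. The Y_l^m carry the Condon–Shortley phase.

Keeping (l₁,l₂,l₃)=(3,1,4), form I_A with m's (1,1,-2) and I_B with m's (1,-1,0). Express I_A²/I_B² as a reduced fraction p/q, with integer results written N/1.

Shared (l₁,l₂,l₃)=(3,1,4): N and (l;000)² cancel in I_A²/I_B².
A: Δ = 0!·6!·2!/9! = 1/252; Racah Σ t=0..0: t=0:+1/96 = 1/96; ⇒ 3j(3 1 4; 1 1 -2)² = 5/84, sgn +1
B: Δ = 0!·6!·2!/9! = 1/252; Racah Σ t=0..0: t=0:+1/96 = 1/96; ⇒ 3j(3 1 4; 1 -1 0)² = 1/42, sgn +1
I_A²/I_B² = (5/84)/(1/42) = 5/2

5/2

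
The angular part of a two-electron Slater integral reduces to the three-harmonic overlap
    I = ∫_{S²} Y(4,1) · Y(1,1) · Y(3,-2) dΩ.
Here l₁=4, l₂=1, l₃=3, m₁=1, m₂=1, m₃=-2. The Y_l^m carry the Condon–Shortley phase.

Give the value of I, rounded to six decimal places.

-0.106622

Checks pass: Σm=0; 8 even; l₃=3∈[3,5].
(2·4+1)(2·1+1)(2·3+1) = 189
Δ: 2! 6! 0! / 9! → 1/252
sum: t=1:−1/36 = -1/36
3j²(4 1 3; 0 0 0) = Δ·Π!·Σ² = 4/63  (sign +1)
sum: t=2:+1/240 = 1/240
3j²(4 1 3; 1 1 -2) = Δ·Π!·Σ² = 1/84  (sign -1)
combine: 4πI² = 189·4/63·1/84 = 1/7
take √, sign -1: I = -0.10662181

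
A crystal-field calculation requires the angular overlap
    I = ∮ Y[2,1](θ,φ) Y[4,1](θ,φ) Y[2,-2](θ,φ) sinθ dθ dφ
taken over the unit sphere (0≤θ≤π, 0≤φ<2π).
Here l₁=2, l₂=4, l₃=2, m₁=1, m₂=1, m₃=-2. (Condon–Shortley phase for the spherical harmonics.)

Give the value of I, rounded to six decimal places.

-0.090112

Checks pass: Σm=0; 8 even; l₃=2∈[2,6].
(2·2+1)(2·4+1)(2·2+1) = 225
Δ: 4! 0! 4! / 9! → 1/630
sum: t=2:+1/16 = 1/16
3j²(2 4 2; 0 0 0) = Δ·Π!·Σ² = 2/35  (sign +1)
sum: t=1:−1/144 = -1/144
3j²(2 4 2; 1 1 -2) = Δ·Π!·Σ² = 1/126  (sign -1)
combine: 4πI² = 225·2/35·1/126 = 5/49
take √, sign -1: I = -0.09011188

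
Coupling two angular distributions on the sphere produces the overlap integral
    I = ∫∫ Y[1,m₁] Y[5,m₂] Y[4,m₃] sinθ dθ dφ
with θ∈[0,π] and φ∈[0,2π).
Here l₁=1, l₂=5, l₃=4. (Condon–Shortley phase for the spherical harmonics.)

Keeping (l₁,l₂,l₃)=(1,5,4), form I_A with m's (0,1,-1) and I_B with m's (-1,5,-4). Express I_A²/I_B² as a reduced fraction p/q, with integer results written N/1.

8/15

Same 1,5,4: normalisation and zero-m 3j drop out of the ratio.
A: Δ: 2! 0! 8! / 11! → 1/495; sum: t=1:−1/720 = -1/720; 3j²(1 5 4; 0 1 -1) = Δ·Π!·Σ² = 8/165  (sign +1)
B: Δ: 2! 0! 8! / 11! → 1/495; sum: t=2:+1/80640 = 1/80640; 3j²(1 5 4; -1 5 -4) = Δ·Π!·Σ² = 1/11  (sign +1)
I_A²/I_B² = (8/165)/(1/11) = 8/15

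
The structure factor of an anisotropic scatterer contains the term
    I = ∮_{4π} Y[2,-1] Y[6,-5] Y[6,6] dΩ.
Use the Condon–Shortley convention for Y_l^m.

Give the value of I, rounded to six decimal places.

Rules hold: Σm=0, L=14 even, 4≤6≤8.
N = 5·13·13 = 845
Δ = 2!·2!·10!/15! = 1/90090
Racah Σ t=0..2: t=0:+1/69120 t=1:−1/14400 t=2:+1/69120 = -7/172800
⇒ 3j(2 6 6; 0 0 0)² = 14/715, sgn -1
Racah Σ t=1..1: t=1:−1/7257600 = -1/7257600
⇒ 3j(2 6 6; -1 -5 6)² = 11/455, sgn -1
4πI² = N·(3j₀)²·(3jₘ)² = 2/5
I = +1·√(0.4/4π) = 0.17841241

0.178412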